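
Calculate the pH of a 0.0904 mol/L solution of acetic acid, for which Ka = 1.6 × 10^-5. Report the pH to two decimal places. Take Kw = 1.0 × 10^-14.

CH3COOH ⇌ CH3COO- + H+
Ka = [H+]²/(0.0904 − [H+]) = 1.6 × 10^-5
Since Ka ≪ C₀, [H+] ≈ √(Ka·C₀) = 1.20 × 10^-3 M.
Check: 1.3% ionized — well under 5%, approximation valid.
pH = −log(1.20 × 10^-3) = 2.92

pH = 2.92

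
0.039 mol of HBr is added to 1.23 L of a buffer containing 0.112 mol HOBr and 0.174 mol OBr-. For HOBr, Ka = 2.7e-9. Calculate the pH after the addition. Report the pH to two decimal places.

pH = 8.52

After neutralization: n(HOBr) = 0.151 mol, n(OBr-) = 0.135 mol.
pKa = −log(2.7 × 10^-9) = 8.569
Henderson–Hasselbalch with mole ratio 0.135/0.151: pH = 8.569 + (-0.049)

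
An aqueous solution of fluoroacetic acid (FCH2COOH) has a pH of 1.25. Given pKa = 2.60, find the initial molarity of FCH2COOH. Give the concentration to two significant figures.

[H+] = 10^(-1.25) = 5.62 × 10^-2 M = x
Ka = 10^(−2.60) = 2.51 × 10^-3
Ka = x²/(C₀ − x) ⇒ C₀ = x + x²/Ka
C₀ = 5.62 × 10^-2 + (5.62 × 10^-2)²/(2.51 × 10^-3) = 1.31 M

C₀ = 1.3 M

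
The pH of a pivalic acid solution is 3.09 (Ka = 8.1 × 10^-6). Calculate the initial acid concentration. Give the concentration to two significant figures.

[H+] = 10^(-3.09) = 8.13 × 10^-4 M = x
Ka = x²/(C₀ − x) ⇒ C₀ = x + x²/Ka
C₀ = 8.13 × 10^-4 + (8.13 × 10^-4)²/(8.1 × 10^-6) = 8.24 × 10^-2 M

C₀ = 8.2 × 10^-2 M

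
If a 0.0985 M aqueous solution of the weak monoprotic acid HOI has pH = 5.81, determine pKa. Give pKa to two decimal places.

pKa = 10.61

[H+] = 10^(-5.81) = 1.55 × 10^-6 M
At equilibrium [HA] = 0.0985 − 1.55 × 10^-6 = 9.85 × 10^-2 M
Ka = [H+][A-]/[HA] = (1.55 × 10^-6)² / 9.85 × 10^-2 = 2.44 × 10^-11
pKa = -log(2.44 × 10^-11) = 10.61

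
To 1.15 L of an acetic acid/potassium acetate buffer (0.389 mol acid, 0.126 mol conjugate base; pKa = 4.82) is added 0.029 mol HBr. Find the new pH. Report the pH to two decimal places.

After neutralization: n(CH3COOH) = 0.418 mol, n(CH3COO-) = 0.097 mol.
pH = pKa + log([A⁻]/[HA]) = 4.82 + log(0.097/0.418) = 4.82 -0.634

pH = 4.19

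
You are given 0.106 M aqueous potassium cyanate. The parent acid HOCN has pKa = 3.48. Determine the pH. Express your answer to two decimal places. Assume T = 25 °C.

pH = 8.25

OCN- is the conjugate base of the weak acid HOCN.
Ka = 10^(−3.48) = 3.31 × 10^-4
Kb = Kw/Ka = 1.0×10^-14 / 3.31 × 10^-4 = 3.02 × 10^-11
Kb = x²/(0.106 − x) = 3.02 × 10^-11
Neglecting x in the denominator: x = √(3.02 × 10^-11 × 0.106) = 1.79 × 10^-6 M
Check: 0.0017% ionized — well under 5%, approximation valid.
pOH = 5.75, so pH = 14.00 − pOH = 8.25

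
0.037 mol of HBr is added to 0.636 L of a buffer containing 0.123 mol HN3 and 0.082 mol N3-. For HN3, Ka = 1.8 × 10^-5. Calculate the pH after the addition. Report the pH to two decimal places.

After neutralization: n(HN3) = 0.16 mol, n(N3-) = 0.045 mol.
pKa = −log(1.8 × 10^-5) = 4.745
pH = pKa + log([A⁻]/[HA]) = 4.745 + log(0.045/0.16) = 4.745 -0.551

pH = 4.19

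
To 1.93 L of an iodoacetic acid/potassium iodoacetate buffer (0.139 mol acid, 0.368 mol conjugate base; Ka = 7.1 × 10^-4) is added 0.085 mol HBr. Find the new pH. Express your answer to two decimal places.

After neutralization: n(ICH2COOH) = 0.224 mol, n(ICH2COO-) = 0.283 mol.
pKa = −log(7.1 × 10^-4) = 3.149
pH = pKa + log(n_ICH2COO-/n_ICH2COOH) = 3.149 + log(0.283/0.224) = 3.149 + (+0.102)

pH = 3.25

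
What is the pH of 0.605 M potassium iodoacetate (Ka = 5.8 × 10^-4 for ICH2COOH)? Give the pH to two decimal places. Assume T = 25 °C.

ICH2COO- is the conjugate base of the weak acid ICH2COOH.
Kb = Kw/Ka = 1.0×10^-14 / 5.8 × 10^-4 = 1.72 × 10^-11
From the ICE table, Kb = [OH-]²/(0.605 − [OH-]) = 1.72 × 10^-11.
Neglecting [OH-] in the denominator: [OH-] = √(1.72 × 10^-11 × 0.605) = 3.23 × 10^-6 M
Check: 0.00053% ionized — well under 5%, approximation valid.
pOH = −log(3.23 × 10^-6) = 5.49; pH = 14.00 − 5.49 = 8.51

pH = 8.51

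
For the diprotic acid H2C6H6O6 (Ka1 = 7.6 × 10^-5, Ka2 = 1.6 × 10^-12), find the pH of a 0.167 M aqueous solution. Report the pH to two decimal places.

Ka1 ≫ Ka2, so treat the first dissociation as the only significant source of H+.
Ka1 = x²/(0.167 − x) = 7.6 × 10^-5
x ≈ √(7.6 × 10^-5 × 0.167) = 3.56 × 10^-3 M
pH = −log(3.56 × 10^-3) = 2.45

pH = 2.45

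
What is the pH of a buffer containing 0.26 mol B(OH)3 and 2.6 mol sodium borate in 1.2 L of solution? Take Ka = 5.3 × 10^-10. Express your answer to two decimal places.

pH = 10.28

pKa = −log(5.3 × 10^-10) = 9.276
pH = pKa + log([A⁻]/[HA]) = 9.276 + log(2.6/0.26)
pH = 9.276 + (+1.000) = 10.28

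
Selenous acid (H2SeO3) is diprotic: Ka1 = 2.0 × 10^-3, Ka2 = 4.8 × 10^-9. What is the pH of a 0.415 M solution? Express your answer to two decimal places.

pH = 1.56

Since Ka1 ≫ Ka2, the first ionization dominates [H+].
Ka1 = x²/(0.415 − x) = 2.0 × 10^-3
Solving the quadratic: x = (−Ka1 + √(Ka1² + 4·Ka1·C₀))/2 = 2.78 × 10^-2 M
pH = −log(2.78 × 10^-2) = 1.56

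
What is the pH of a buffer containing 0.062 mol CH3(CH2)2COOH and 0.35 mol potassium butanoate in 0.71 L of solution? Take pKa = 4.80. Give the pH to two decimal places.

Henderson–Hasselbalch: pH = pKa + log([CH3(CH2)2COO-]/[CH3(CH2)2COOH]) = 4.80 + log(0.35/0.062)
pH = 4.80 + (+0.752) = 5.55

pH = 5.55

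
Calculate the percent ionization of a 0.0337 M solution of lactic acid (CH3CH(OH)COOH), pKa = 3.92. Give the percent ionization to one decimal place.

CH3CH(OH)COOH ⇌ CH3CH(OH)COO- + H+; let x = [H+] at equilibrium.
Ka = 10^(−3.92) = 1.20 × 10^-4
Ka = x²/(C₀ − x); solving the quadratic gives x = 1.95 × 10^-3 M.
Fraction ionized = 1.95 × 10^-3 / 0.0337 = 0.0579 → 5.8%

5.8%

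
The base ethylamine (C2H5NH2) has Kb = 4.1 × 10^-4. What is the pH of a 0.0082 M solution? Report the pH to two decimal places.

pH = 11.21

C2H5NH2 + H2O ⇌ C2H5NH3+ + OH-
From the ICE table, Kb = x²/(0.0082 − x) = 4.1 × 10^-4.
x is not negligible relative to C₀; solve x² + 0.00041·x − 3.36e-06 = 0.
x = [−0.00041 + √(0.00041² + 1.34e-05)]/2 = 1.64 × 10^-3 M
pOH = 2.79, so pH = 14.00 − pOH = 11.21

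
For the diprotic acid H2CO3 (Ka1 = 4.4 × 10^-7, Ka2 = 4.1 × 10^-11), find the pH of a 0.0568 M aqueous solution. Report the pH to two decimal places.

pH = 3.80

Ka1 ≫ Ka2, so treat the first dissociation as the only significant source of H+.
Ka1 = x²/(0.0568 − x) = 4.4 × 10^-7
x ≈ √(4.4 × 10^-7 × 0.0568) = 1.58 × 10^-4 M
pH = −log(1.58 × 10^-4) = 3.80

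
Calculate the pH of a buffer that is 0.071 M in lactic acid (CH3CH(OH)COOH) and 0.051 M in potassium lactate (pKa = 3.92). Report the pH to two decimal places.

pH = 3.78

Using pH = pKa + log([base]/[acid]) with [base]/[acid] = 0.051/0.071:
pH = 3.92 + (-0.144) = 3.78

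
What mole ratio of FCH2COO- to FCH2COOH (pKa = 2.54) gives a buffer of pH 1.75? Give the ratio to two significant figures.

pH = pKa + log(r) ⇒ log(r) = 1.75 − 2.54 = -0.79
r = [FCH2COO-]/[FCH2COOH] = 10^(-0.79) = 0.162

ratio = 0.16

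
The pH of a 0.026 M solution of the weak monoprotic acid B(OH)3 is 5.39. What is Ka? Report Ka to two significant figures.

Ka = 6.4 × 10^-10

[H+] = 10^(-5.39) = 4.07 × 10^-6 M
At equilibrium [HA] = 0.026 − 4.07 × 10^-6 = 2.60 × 10^-2 M
Ka = [H+][A-]/[HA] = (4.07 × 10^-6)² / 2.60 × 10^-2 = 6.4 × 10^-10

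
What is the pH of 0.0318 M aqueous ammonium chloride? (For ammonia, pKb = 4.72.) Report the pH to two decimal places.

pH = 5.39

NH4+ is the conjugate acid of the weak base NH3.
Kb = 10^(−4.72) = 1.91 × 10^-5
Ka = Kw/Kb = 1.0×10^-14 / 1.91 × 10^-5 = 5.24 × 10^-10
Let x = [H+] at equilibrium. Ka = x²/(0.0318 − x).
Assume x ≪ 0.0318: x ≈ √(5.24 × 10^-10 × 0.0318) = 4.08 × 10^-6 M
Check: 0.013% ionized — well under 5%, approximation valid.
pH = −log(4.08 × 10^-6) = 5.39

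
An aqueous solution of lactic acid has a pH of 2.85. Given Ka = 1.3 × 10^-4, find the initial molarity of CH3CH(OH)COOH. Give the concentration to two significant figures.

C₀ = 1.7 × 10^-2 M

[H+] = 10^(-2.85) = 1.41 × 10^-3 M = x
Ka = x²/(C₀ − x) ⇒ C₀ = x + x²/Ka
C₀ = 1.41 × 10^-3 + (1.41 × 10^-3)²/(1.3 × 10^-4) = 1.67 × 10^-2 M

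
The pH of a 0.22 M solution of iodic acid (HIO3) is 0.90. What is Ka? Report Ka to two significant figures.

[H+] = 10^(-0.90) = 1.26 × 10^-1 M
At equilibrium [HA] = 0.22 − 1.26 × 10^-1 = 9.40 × 10^-2 M
Ka = [H+][A-]/[HA] = (1.26 × 10^-1)² / 9.40 × 10^-2 = 1.7 × 10^-1

Ka = 1.7 × 10^-1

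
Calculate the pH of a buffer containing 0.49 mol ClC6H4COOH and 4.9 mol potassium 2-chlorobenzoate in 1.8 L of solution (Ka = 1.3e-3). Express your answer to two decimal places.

pKa = −log(1.3 × 10^-3) = 2.886
Henderson–Hasselbalch: pH = pKa + log([ClC6H4COO-]/[ClC6H4COOH]) = 2.886 + log(4.9/0.49)
pH = 2.886 + (+1.000) = 3.89

pH = 3.89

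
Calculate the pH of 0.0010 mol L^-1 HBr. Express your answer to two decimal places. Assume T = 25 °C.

pH = 3.00

HBr is a strong acid and dissociates completely, so [H+] = 0.0010 M.
pH = -log(0.001) = 3.00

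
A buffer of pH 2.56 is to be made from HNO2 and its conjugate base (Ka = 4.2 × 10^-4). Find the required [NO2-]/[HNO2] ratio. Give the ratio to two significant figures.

ratio = 0.15

pKa = -log(4.2 × 10^-4) = 3.377
pH = pKa + log(r) ⇒ log(r) = 2.56 − 3.377 = -0.817
r = [NO2-]/[HNO2] = 10^(-0.817) = 0.152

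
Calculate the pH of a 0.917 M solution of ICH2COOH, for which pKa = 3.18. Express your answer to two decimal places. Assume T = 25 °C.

ICH2COOH ⇌ ICH2COO- + H+
Ka = 10^(−3.18) = 6.61 × 10^-4
From the ICE table, Ka = [H+]²/(0.917 − [H+]) = 6.61 × 10^-4.
Assume [H+] ≪ 0.917: [H+] ≈ √(6.61 × 10^-4 × 0.917) = 2.46 × 10^-2 M
pH = −log[H+] = −log(2.46 × 10^-2) = 1.61

pH = 1.61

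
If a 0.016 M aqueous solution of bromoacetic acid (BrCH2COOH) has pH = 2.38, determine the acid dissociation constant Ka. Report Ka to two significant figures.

Ka = 1.5 × 10^-3

[H+] = 10^(-2.38) = 4.17 × 10^-3 M
At equilibrium [HA] = 0.016 − 4.17 × 10^-3 = 1.18 × 10^-2 M
Ka = [H+][A-]/[HA] = (4.17 × 10^-3)² / 1.18 × 10^-2 = 1.5 × 10^-3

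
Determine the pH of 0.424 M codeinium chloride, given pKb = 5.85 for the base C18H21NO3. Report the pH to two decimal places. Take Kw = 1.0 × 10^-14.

C18H22NO3+ is the conjugate acid of the weak base C18H21NO3.
Kb = 10^(−5.85) = 1.41 × 10^-6
Ka = Kw/Kb = 1.0×10^-14 / 1.41 × 10^-6 = 7.09 × 10^-9
Ka = [H+]²/(0.424 − [H+]) = 7.09 × 10^-9
Since Ka ≪ C₀, [H+] ≈ √(Ka·C₀) = 5.48 × 10^-5 M.
pH = −log[H+] = −log(5.48 × 10^-5) = 4.26

pH = 4.26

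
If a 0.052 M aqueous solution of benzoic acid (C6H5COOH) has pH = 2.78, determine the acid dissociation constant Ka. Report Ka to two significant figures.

Ka = 5.5 × 10^-5

[H+] = 10^(-2.78) = 1.66 × 10^-3 M
At equilibrium [HA] = 0.052 − 1.66 × 10^-3 = 5.03 × 10^-2 M
Ka = [H+][A-]/[HA] = (1.66 × 10^-3)² / 5.03 × 10^-2 = 5.5 × 10^-5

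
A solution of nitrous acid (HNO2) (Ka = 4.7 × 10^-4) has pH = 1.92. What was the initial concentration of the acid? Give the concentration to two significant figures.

C₀ = 3.2 × 10^-1 M

[H+] = 10^(-1.92) = 1.20 × 10^-2 M = x
Ka = x²/(C₀ − x) ⇒ C₀ = x + x²/Ka
C₀ = 1.20 × 10^-2 + (1.20 × 10^-2)²/(4.7 × 10^-4) = 3.18 × 10^-1 M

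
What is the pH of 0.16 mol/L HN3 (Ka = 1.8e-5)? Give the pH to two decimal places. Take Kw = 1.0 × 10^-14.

HN3 ⇌ N3- + H+
Ka = [H+]²/(0.16 − [H+]) = 1.8 × 10^-5
Assume [H+] ≪ 0.16: [H+] ≈ √(1.8 × 10^-5 × 0.16) = 1.70 × 10^-3 M
([H+]/C₀ = 1.1% < 5%, so the approximation holds.)
pH = −log(1.70 × 10^-3) = 2.77

pH = 2.77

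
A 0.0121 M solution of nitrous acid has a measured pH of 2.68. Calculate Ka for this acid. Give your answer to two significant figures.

Ka = 4.4 × 10^-4

[H+] = 10^(-2.68) = 2.09 × 10^-3 M
At equilibrium [HA] = 0.0121 − 2.09 × 10^-3 = 1.00 × 10^-2 M
Ka = [H+][A-]/[HA] = (2.09 × 10^-3)² / 1.00 × 10^-2 = 4.4 × 10^-4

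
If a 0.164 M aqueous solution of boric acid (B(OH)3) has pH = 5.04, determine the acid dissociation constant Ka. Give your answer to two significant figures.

[H+] = 10^(-5.04) = 9.12 × 10^-6 M
At equilibrium [HA] = 0.164 − 9.12 × 10^-6 = 1.64 × 10^-1 M
Ka = [H+][A-]/[HA] = (9.12 × 10^-6)² / 1.64 × 10^-1 = 5.1 × 10^-10

Ka = 5.1 × 10^-10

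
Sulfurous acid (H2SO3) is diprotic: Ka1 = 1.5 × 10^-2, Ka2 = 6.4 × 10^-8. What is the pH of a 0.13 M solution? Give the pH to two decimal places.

pH = 1.43

Ka1 ≫ Ka2, so treat the first dissociation as the only significant source of H+.
Ka1 = x²/(0.13 − x) = 1.5 × 10^-2
Solving the quadratic: x = (−Ka1 + √(Ka1² + 4·Ka1·C₀))/2 = 3.73 × 10^-2 M
pH = −log(3.73 × 10^-2) = 1.43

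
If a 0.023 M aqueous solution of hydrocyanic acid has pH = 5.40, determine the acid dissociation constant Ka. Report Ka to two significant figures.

Ka = 6.9 × 10^-10

[H+] = 10^(-5.40) = 3.98 × 10^-6 M
At equilibrium [HA] = 0.023 − 3.98 × 10^-6 = 2.30 × 10^-2 M
Ka = [H+][A-]/[HA] = (3.98 × 10^-6)² / 2.30 × 10^-2 = 6.9 × 10^-10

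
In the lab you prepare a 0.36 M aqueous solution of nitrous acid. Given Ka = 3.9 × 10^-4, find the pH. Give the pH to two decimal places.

pH = 1.93

HNO2 ⇌ NO2- + H+
Ka = [H+]²/(0.36 − [H+]) = 3.9 × 10^-4
Neglecting [H+] in the denominator: [H+] = √(3.9 × 10^-4 × 0.36) = 1.18 × 10^-2 M
Check: 3.3% ionized — well under 5%, approximation valid.
pH = −log[H+] = −log(1.18 × 10^-2) = 1.93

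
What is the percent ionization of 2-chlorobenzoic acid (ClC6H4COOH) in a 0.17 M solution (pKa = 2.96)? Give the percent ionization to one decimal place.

7.7%

ClC6H4COOH ⇌ ClC6H4COO- + H+; let x = [H+] at equilibrium.
Ka = 10^(−2.96) = 1.10 × 10^-3
Ka = x²/(C₀ − x); solving the quadratic gives x = 1.31 × 10^-2 M.
Fraction ionized = 1.31 × 10^-2 / 0.17 = 0.0771 → 7.7%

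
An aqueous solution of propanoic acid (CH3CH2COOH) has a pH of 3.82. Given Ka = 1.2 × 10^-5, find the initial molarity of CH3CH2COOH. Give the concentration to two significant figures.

[H+] = 10^(-3.82) = 1.51 × 10^-4 M = x
Ka = x²/(C₀ − x) ⇒ C₀ = x + x²/Ka
C₀ = 1.51 × 10^-4 + (1.51 × 10^-4)²/(1.2 × 10^-5) = 2.05 × 10^-3 M

C₀ = 2.1 × 10^-3 M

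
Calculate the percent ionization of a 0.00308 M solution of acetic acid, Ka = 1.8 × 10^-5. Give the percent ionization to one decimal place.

CH3COOH ⇌ CH3COO- + H+; let x = [H+] at equilibrium.
Solve x² + 1.8e-05x − 5.54e-08 = 0 → x = 2.27 × 10^-4 M
Fraction ionized = 2.27 × 10^-4 / 0.00308 = 0.0737 → 7.4%

7.4%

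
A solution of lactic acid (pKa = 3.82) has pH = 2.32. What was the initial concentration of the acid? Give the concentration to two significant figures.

[H+] = 10^(-2.32) = 4.79 × 10^-3 M = x
Ka = 10^(−3.82) = 1.51 × 10^-4
Ka = x²/(C₀ − x) ⇒ C₀ = x + x²/Ka
C₀ = 4.79 × 10^-3 + (4.79 × 10^-3)²/(1.51 × 10^-4) = 1.57 × 10^-1 M

C₀ = 1.6 × 10^-1 M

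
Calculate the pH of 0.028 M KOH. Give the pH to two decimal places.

pH = 12.45

KOH is a strong base; [OH-] = 0.028 M.
pOH = -log(0.028) = 1.55
pH = 14.00 - 1.55 = 12.45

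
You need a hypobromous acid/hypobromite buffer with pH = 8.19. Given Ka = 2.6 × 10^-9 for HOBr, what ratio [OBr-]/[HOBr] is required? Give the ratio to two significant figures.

pKa = -log(2.6 × 10^-9) = 8.585
pH = pKa + log(r) ⇒ log(r) = 8.19 − 8.585 = -0.395
r = [OBr-]/[HOBr] = 10^(-0.395) = 0.403

ratio = 0.40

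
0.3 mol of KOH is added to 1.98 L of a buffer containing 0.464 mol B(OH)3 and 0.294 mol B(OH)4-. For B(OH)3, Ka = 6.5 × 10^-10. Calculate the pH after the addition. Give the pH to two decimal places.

After neutralization: n(B(OH)3) = 0.164 mol, n(B(OH)4-) = 0.594 mol.
pKa = −log(6.5 × 10^-10) = 9.187
Henderson–Hasselbalch with mole ratio 0.594/0.164: pH = 9.187 + (+0.559)

pH = 9.75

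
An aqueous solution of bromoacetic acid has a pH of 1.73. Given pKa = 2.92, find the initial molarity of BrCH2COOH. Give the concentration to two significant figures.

C₀ = 3.1 × 10^-1 M

[H+] = 10^(-1.73) = 1.86 × 10^-2 M = x
Ka = 10^(−2.92) = 1.20 × 10^-3
Ka = x²/(C₀ − x) ⇒ C₀ = x + x²/Ka
C₀ = 1.86 × 10^-2 + (1.86 × 10^-2)²/(1.20 × 10^-3) = 3.07 × 10^-1 M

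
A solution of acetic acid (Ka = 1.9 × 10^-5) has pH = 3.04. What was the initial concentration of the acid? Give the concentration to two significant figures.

[H+] = 10^(-3.04) = 9.12 × 10^-4 M = x
Ka = x²/(C₀ − x) ⇒ C₀ = x + x²/Ka
C₀ = 9.12 × 10^-4 + (9.12 × 10^-4)²/(1.9 × 10^-5) = 4.47 × 10^-2 M

C₀ = 4.5 × 10^-2 M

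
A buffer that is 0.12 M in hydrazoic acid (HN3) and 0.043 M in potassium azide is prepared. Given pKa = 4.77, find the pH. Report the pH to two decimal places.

Using pH = pKa + log([base]/[acid]) with [base]/[acid] = 0.043/0.12:
pH = 4.77 + (-0.446) = 4.32

pH = 4.32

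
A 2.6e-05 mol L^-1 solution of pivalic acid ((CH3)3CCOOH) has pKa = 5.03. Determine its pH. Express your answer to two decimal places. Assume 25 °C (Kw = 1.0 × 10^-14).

pH = 4.94

(CH3)3CCOOH ⇌ (CH3)3CCOO- + H+
Ka = 10^(−5.03) = 9.33 × 10^-6
Let x = [H+] at equilibrium. Ka = x²/(2.6e-05 − x).
The 5% rule fails; solving x² + Ka·x − Ka·C₀ = 0 exactly:
x = [−9.33e-06 + √(9.33e-06² + 9.7e-10)]/2 = 1.16 × 10^-5 M
pH = −log[H+] = −log(1.16 × 10^-5) = 4.94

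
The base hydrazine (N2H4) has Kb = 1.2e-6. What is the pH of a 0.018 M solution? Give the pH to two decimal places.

pH = 10.17

N2H4 + H2O ⇌ N2H5+ + OH-
From the ICE table, Kb = [OH-]²/(0.018 − [OH-]) = 1.2 × 10^-6.
Assume [OH-] ≪ 0.018: [OH-] ≈ √(1.2 × 10^-6 × 0.018) = 1.47 × 10^-4 M
([OH-]/C₀ = 0.82% < 5%, so the approximation holds.)
pOH = 3.83, so pH = 14.00 − pOH = 10.17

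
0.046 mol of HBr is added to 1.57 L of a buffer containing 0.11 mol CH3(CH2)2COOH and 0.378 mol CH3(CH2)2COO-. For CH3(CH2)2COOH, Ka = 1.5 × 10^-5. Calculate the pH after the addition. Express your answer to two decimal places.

Added H+ converts CH3(CH2)2COO- to CH3(CH2)2COOH: CH3(CH2)2COOH → 0.156 mol, CH3(CH2)2COO- → 0.332 mol.
pKa = −log(1.5 × 10^-5) = 4.824
pH = pKa + log([A⁻]/[HA]) = 4.824 + log(0.332/0.156) = 4.824 +0.328

pH = 5.15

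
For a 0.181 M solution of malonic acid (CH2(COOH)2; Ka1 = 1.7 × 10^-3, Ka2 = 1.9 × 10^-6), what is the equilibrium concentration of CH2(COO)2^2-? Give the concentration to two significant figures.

1.9 × 10^-6 M

First ionization gives [H+] ≈ [CH2(COOH)COO-] = 1.67 × 10^-2 M.
Second step: Ka2 = [H+][CH2(COO)2^2-]/[CH2(COOH)COO-] ≈ [CH2(COO)2^2-] (since [H+] ≈ [CH2(COOH)COO-]).
So [CH2(COO)2^2-] ≈ Ka2.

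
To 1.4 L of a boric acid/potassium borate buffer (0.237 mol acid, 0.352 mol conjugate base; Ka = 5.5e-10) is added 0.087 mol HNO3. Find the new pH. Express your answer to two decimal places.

After neutralization: n(B(OH)3) = 0.324 mol, n(B(OH)4-) = 0.265 mol.
pKa = −log(5.5 × 10^-10) = 9.260
pH = pKa + log([A⁻]/[HA]) = 9.260 + log(0.265/0.324) = 9.260 -0.087

pH = 9.17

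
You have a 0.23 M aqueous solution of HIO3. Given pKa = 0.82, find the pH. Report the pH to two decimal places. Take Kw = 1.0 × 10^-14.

HIO3 ⇌ IO3- + H+
Ka = 10^(−0.82) = 1.51 × 10^-1
From the ICE table, Ka = [H+]²/(0.23 − [H+]) = 1.51 × 10^-1.
[H+] is not negligible relative to C₀; solve [H+]² + 0.151·[H+] − 0.0347 = 0.
[H+] = (−Ka + √(Ka² + 4·Ka·C₀))/2 = 1.26 × 10^-1 M
pH = −log(1.26 × 10^-1) = 0.90

pH = 0.90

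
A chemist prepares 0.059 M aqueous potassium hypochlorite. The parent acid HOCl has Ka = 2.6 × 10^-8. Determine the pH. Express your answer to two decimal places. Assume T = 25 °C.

OCl- is the conjugate base of the weak acid HOCl.
Kb = Kw/Ka = 1.0×10^-14 / 2.6 × 10^-8 = 3.85 × 10^-7
From the ICE table, Kb = x²/(0.059 − x) = 3.85 × 10^-7.
Neglecting x in the denominator: x = √(3.85 × 10^-7 × 0.059) = 1.51 × 10^-4 M
(x/C₀ = 0.26% < 5%, so the approximation holds.)
pOH = −log(1.51 × 10^-4) = 3.82; pH = 14.00 − 3.82 = 10.18

pH = 10.18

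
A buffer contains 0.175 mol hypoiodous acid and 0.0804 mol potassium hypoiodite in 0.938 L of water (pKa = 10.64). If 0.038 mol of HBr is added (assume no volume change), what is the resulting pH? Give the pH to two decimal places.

After neutralization: n(HOI) = 0.213 mol, n(OI-) = 0.0424 mol.
pH = pKa + log(n_OI-/n_HOI) = 10.64 + log(0.0424/0.213) = 10.64 + (-0.701)

pH = 9.94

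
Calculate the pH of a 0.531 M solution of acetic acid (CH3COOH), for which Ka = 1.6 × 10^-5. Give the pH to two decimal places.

CH3COOH ⇌ CH3COO- + H+
Ka = x²/(0.531 − x) = 1.6 × 10^-5
Since Ka ≪ C₀, x ≈ √(Ka·C₀) = 2.91 × 10^-3 M.
pH = −log[H+] = −log(2.91 × 10^-3) = 2.54

pH = 2.54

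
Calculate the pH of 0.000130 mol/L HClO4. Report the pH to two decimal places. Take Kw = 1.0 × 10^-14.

pH = 3.89

HClO4 is a strong acid and dissociates completely, so [H+] = 0.000130 M.
pH = -log(0.00013) = 3.89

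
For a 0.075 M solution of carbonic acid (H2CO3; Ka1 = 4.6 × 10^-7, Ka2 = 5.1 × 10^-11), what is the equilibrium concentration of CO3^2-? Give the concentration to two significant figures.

5.1 × 10^-11 M

First ionization gives [H+] ≈ [HCO3-] = 1.86 × 10^-4 M.
Second step: Ka2 = [H+][CO3^2-]/[HCO3-] ≈ [CO3^2-] (since [H+] ≈ [HCO3-]).
So [CO3^2-] ≈ Ka2.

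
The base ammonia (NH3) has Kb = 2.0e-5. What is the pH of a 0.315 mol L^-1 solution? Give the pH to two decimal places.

NH3 + H2O ⇌ NH4+ + OH-
From the ICE table, Kb = x²/(0.315 − x) = 2.0 × 10^-5.
Assume x ≪ 0.315: x ≈ √(2.0 × 10^-5 × 0.315) = 2.51 × 10^-3 M
(x/C₀ = 0.8% < 5%, so the approximation holds.)
pOH = −log(2.51 × 10^-3) = 2.60; pH = 14.00 − 2.60 = 11.40

pH = 11.40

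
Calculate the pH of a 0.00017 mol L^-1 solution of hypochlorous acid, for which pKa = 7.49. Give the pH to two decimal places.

pH = 5.63

HOCl ⇌ OCl- + H+
Ka = 10^(−7.49) = 3.24 × 10^-8
From the ICE table, Ka = x²/(0.00017 − x) = 3.24 × 10^-8.
Assume x ≪ 0.00017: x ≈ √(3.24 × 10^-8 × 0.00017) = 2.35 × 10^-6 M
Check: 1.4% ionized — well under 5%, approximation valid.
pH = −log(2.35 × 10^-6) = 5.63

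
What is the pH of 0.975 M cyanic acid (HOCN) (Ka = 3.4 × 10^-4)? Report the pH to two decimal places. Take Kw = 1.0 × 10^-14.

pH = 1.74

HOCN ⇌ OCN- + H+
Ka = [H+]²/(0.975 − [H+]) = 3.4 × 10^-4
Since Ka ≪ C₀, [H+] ≈ √(Ka·C₀) = 1.82 × 10^-2 M.
Check: 1.9% ionized — well under 5%, approximation valid.
pH = −log[H+] = −log(1.82 × 10^-2) = 1.74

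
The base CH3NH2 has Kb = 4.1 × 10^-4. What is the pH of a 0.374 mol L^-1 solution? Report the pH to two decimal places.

pH = 12.09

CH3NH2 + H2O ⇌ CH3NH3+ + OH-
Let x = [OH-] at equilibrium. Kb = x²/(0.374 − x).
Neglecting x in the denominator: x = √(4.1 × 10^-4 × 0.374) = 1.24 × 10^-2 M
pOH = −log(1.24 × 10^-2) = 1.91; pH = 14.00 − 1.91 = 12.09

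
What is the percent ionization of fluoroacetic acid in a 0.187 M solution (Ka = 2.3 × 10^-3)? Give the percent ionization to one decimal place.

10.5%

FCH2COOH ⇌ FCH2COO- + H+; let x = [H+] at equilibrium.
Solve x² + 0.0023x − 0.00043 = 0 → x = 1.96 × 10^-2 M
Fraction ionized = 1.96 × 10^-2 / 0.187 = 0.1048 → 10.5%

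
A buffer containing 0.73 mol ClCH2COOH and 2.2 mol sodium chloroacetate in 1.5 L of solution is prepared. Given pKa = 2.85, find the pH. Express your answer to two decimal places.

Henderson–Hasselbalch: pH = pKa + log([ClCH2COO-]/[ClCH2COOH]) = 2.85 + log(2.2/0.73)
pH = 2.85 + (+0.479) = 3.33

pH = 3.33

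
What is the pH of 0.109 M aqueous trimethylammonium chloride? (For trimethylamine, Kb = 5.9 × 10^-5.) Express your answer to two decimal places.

pH = 5.37

(CH3)3NH+ is the conjugate acid of the weak base (CH3)3N.
Ka = Kw/Kb = 1.0×10^-14 / 5.9 × 10^-5 = 1.69 × 10^-10
Ka = x²/(0.109 − x) = 1.69 × 10^-10
Neglecting x in the denominator: x = √(1.69 × 10^-10 × 0.109) = 4.29 × 10^-6 M
(x/C₀ = 0.0039% < 5%, so the approximation holds.)
pH = −log[H+] = −log(4.29 × 10^-6) = 5.37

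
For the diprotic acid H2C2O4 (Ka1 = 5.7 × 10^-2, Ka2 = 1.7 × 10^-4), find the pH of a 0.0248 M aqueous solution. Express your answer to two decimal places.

Ka1 ≫ Ka2, so treat the first dissociation as the only significant source of H+.
Ka1 = x²/(0.0248 − x) = 5.7 × 10^-2
Solving the quadratic: x = (−Ka1 + √(Ka1² + 4·Ka1·C₀))/2 = 1.87 × 10^-2 M
pH = −log(1.87 × 10^-2) = 1.73

pH = 1.73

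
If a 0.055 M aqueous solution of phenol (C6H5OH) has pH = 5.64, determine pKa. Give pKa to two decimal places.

[H+] = 10^(-5.64) = 2.29 × 10^-6 M
At equilibrium [HA] = 0.055 − 2.29 × 10^-6 = 5.50 × 10^-2 M
Ka = [H+][A-]/[HA] = (2.29 × 10^-6)² / 5.50 × 10^-2 = 9.53 × 10^-11
pKa = -log(9.53 × 10^-11) = 10.02

pKa = 10.02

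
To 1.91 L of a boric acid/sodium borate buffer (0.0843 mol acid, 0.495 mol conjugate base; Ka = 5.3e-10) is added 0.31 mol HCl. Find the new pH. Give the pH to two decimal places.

pH = 8.95

Added H+ converts B(OH)4- to B(OH)3: B(OH)3 → 0.394 mol, B(OH)4- → 0.185 mol.
pKa = −log(5.3 × 10^-10) = 9.276
pH = pKa + log([A⁻]/[HA]) = 9.276 + log(0.185/0.394) = 9.276 -0.328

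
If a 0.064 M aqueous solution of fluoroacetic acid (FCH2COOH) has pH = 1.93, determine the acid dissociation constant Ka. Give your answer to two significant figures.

[H+] = 10^(-1.93) = 1.17 × 10^-2 M
At equilibrium [HA] = 0.064 − 1.17 × 10^-2 = 5.23 × 10^-2 M
Ka = [H+][A-]/[HA] = (1.17 × 10^-2)² / 5.23 × 10^-2 = 2.6 × 10^-3

Ka = 2.6 × 10^-3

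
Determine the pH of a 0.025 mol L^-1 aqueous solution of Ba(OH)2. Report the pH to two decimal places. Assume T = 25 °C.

pH = 12.70

Ba(OH)2 is a strong base (each formula unit releases 2 OH-); [OH-] = 0.05 M.
pOH = -log(0.05) = 1.30
pH = 14.00 - 1.30 = 12.70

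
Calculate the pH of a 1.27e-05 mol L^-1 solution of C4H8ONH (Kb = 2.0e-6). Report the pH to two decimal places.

pH = 8.62

C4H8ONH + H2O ⇌ C4H8ONH2+ + OH-
Kb = x²/(1.27e-05 − x) = 2.0 × 10^-6
Here C₀/Kb ≈ 6.35, so the small-x approximation fails. Use the quadratic:
x = [−2e-06 + √(2e-06² + 1.02e-10)]/2 = 4.14 × 10^-6 M
pOH = 5.38, so pH = 14.00 − pOH = 8.62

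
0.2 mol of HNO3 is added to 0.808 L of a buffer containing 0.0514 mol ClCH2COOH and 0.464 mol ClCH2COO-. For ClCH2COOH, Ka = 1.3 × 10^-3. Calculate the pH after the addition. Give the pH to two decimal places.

pH = 2.91

Added H+ converts ClCH2COO- to ClCH2COOH: ClCH2COOH → 0.251 mol, ClCH2COO- → 0.264 mol.
pKa = −log(1.3 × 10^-3) = 2.886
Henderson–Hasselbalch with mole ratio 0.264/0.251: pH = 2.886 + (+0.022)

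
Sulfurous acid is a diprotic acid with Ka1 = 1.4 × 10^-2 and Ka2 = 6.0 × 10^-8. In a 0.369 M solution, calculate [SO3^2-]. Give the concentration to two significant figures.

First ionization gives [H+] ≈ [HSO3-] = 6.52 × 10^-2 M.
Second step: Ka2 = [H+][SO3^2-]/[HSO3-] ≈ [SO3^2-] (since [H+] ≈ [HSO3-]).
So [SO3^2-] ≈ Ka2.

6.0 × 10^-8 M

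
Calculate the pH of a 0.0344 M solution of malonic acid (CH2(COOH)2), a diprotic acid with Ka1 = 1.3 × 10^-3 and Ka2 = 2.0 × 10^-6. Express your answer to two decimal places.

pH = 2.22

Since Ka1 ≫ Ka2, the first ionization dominates [H+].
Ka1 = x²/(0.0344 − x) = 1.3 × 10^-3
Solving the quadratic: x = (−Ka1 + √(Ka1² + 4·Ka1·C₀))/2 = 6.07 × 10^-3 M
pH = −log(6.07 × 10^-3) = 2.22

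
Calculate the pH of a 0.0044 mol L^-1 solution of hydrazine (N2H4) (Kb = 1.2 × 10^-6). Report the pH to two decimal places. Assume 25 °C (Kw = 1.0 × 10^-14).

pH = 9.86

N2H4 + H2O ⇌ N2H5+ + OH-
From the ICE table, Kb = x²/(0.0044 − x) = 1.2 × 10^-6.
Since Kb ≪ C₀, x ≈ √(Kb·C₀) = 7.27 × 10^-5 M.
pOH = −log(7.27 × 10^-5) = 4.14; pH = 14.00 − 4.14 = 9.86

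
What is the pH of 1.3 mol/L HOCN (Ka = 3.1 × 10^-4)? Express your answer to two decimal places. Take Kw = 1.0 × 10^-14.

pH = 1.70

HOCN ⇌ OCN- + H+
From the ICE table, Ka = [H+]²/(1.3 − [H+]) = 3.1 × 10^-4.
Since Ka ≪ C₀, [H+] ≈ √(Ka·C₀) = 2.01 × 10^-2 M.
pH = −log(2.01 × 10^-2) = 1.70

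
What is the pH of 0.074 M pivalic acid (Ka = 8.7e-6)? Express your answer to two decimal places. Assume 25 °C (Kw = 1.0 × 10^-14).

(CH3)3CCOOH ⇌ (CH3)3CCOO- + H+
From the ICE table, Ka = x²/(0.074 − x) = 8.7 × 10^-6.
Neglecting x in the denominator: x = √(8.7 × 10^-6 × 0.074) = 8.02 × 10^-4 M
pH = −log[H+] = −log(8.02 × 10^-4) = 3.10

pH = 3.10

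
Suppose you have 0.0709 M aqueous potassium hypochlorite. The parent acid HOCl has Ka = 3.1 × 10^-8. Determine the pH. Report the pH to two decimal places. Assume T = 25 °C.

pH = 10.18

OCl- is the conjugate base of the weak acid HOCl.
Kb = Kw/Ka = 1.0×10^-14 / 3.1 × 10^-8 = 3.23 × 10^-7
Let x = [OH-] at equilibrium. Kb = x²/(0.0709 − x).
Since Kb ≪ C₀, x ≈ √(Kb·C₀) = 1.51 × 10^-4 M.
(x/C₀ = 0.21% < 5%, so the approximation holds.)
pOH = −log(1.51 × 10^-4) = 3.82; pH = 14.00 − 3.82 = 10.18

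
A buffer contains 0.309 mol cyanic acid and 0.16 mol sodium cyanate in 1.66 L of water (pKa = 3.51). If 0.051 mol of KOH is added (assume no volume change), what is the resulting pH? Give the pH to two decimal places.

After neutralization: n(HOCN) = 0.258 mol, n(OCN-) = 0.211 mol.
pH = pKa + log([A⁻]/[HA]) = 3.51 + log(0.211/0.258) = 3.51 -0.087

pH = 3.42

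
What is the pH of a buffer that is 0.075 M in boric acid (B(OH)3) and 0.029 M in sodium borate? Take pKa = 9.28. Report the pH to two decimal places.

pH = 8.87

pH = pKa + log([A⁻]/[HA]) = 9.28 + log(0.029/0.075)
pH = 9.28 + (-0.413) = 8.87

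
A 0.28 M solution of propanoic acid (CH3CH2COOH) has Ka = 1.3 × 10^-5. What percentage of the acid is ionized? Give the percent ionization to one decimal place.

0.7%

CH3CH2COOH ⇌ CH3CH2COO- + H+; let x = [H+] at equilibrium.
x ≈ √(Ka·C₀) = √(1.3 × 10^-5 × 0.28) = 1.91 × 10^-3 M
Fraction ionized = 1.91 × 10^-3 / 0.28 = 0.0068 → 0.7%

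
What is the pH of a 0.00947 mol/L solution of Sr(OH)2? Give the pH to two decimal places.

pH = 12.28

Sr(OH)2 is a strong base (each formula unit releases 2 OH-); [OH-] = 0.0189 M.
pOH = -log(0.0189) = 1.72
pH = 14.00 - 1.72 = 12.28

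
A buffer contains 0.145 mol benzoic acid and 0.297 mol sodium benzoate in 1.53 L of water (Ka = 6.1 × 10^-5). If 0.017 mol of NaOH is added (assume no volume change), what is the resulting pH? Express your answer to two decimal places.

pH = 4.60

After neutralization: n(C6H5COOH) = 0.128 mol, n(C6H5COO-) = 0.314 mol.
pKa = −log(6.1 × 10^-5) = 4.215
Henderson–Hasselbalch with mole ratio 0.314/0.128: pH = 4.215 + (+0.390)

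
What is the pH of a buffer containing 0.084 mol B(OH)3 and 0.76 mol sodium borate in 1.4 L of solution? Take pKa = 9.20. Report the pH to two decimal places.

pH = 10.16

pH = pKa + log([A⁻]/[HA]) = 9.20 + log(0.76/0.084)
pH = 9.20 + (+0.957) = 10.16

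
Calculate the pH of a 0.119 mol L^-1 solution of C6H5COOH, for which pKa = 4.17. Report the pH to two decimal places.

C6H5COOH ⇌ C6H5COO- + H+
Ka = 10^(−4.17) = 6.76 × 10^-5
Let x = [H+] at equilibrium. Ka = x²/(0.119 − x).
Neglecting x in the denominator: x = √(6.76 × 10^-5 × 0.119) = 2.84 × 10^-3 M
Check: 2.4% ionized — well under 5%, approximation valid.
pH = −log[H+] = −log(2.84 × 10^-3) = 2.55

pH = 2.55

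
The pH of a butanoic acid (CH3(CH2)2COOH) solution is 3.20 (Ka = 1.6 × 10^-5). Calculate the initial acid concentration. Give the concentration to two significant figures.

C₀ = 2.6 × 10^-2 M

[H+] = 10^(-3.20) = 6.31 × 10^-4 M = x
Ka = x²/(C₀ − x) ⇒ C₀ = x + x²/Ka
C₀ = 6.31 × 10^-4 + (6.31 × 10^-4)²/(1.6 × 10^-5) = 2.55 × 10^-2 M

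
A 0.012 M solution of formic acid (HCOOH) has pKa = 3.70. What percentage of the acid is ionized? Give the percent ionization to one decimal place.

HCOOH ⇌ HCOO- + H+; let x = [H+] at equilibrium.
Ka = 10^(−3.70) = 2.00 × 10^-4
Solve x² + 0.0002x − 2.4e-06 = 0 → x = 1.45 × 10^-3 M
% ionization = x/C₀ × 100% = 1.45 × 10^-3/0.012 × 100% = 12.1%

12.1%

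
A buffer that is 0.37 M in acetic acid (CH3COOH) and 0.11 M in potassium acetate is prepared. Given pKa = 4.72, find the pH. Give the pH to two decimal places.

pH = 4.19

Henderson–Hasselbalch: pH = pKa + log([CH3COO-]/[CH3COOH]) = 4.72 + log(0.11/0.37)
pH = 4.72 + (-0.527) = 4.19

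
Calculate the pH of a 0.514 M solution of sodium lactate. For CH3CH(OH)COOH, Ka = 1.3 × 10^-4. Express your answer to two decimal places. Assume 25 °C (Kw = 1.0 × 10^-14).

pH = 8.80

CH3CH(OH)COO- is the conjugate base of the weak acid CH3CH(OH)COOH.
Kb = Kw/Ka = 1.0×10^-14 / 1.3 × 10^-4 = 7.69 × 10^-11
From the ICE table, Kb = x²/(0.514 − x) = 7.69 × 10^-11.
Assume x ≪ 0.514: x ≈ √(7.69 × 10^-11 × 0.514) = 6.29 × 10^-6 M
pOH = −log(6.29 × 10^-6) = 5.20; pH = 14.00 − 5.20 = 8.80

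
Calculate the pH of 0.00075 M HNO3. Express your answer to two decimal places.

pH = 3.12

HNO3 is a strong acid and dissociates completely, so [H+] = 0.00075 M.
pH = -log(0.00075) = 3.12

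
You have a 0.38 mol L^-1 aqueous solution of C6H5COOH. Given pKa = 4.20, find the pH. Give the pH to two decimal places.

C6H5COOH ⇌ C6H5COO- + H+
Ka = 10^(−4.20) = 6.31 × 10^-5
From the ICE table, Ka = [H+]²/(0.38 − [H+]) = 6.31 × 10^-5.
Assume [H+] ≪ 0.38: [H+] ≈ √(6.31 × 10^-5 × 0.38) = 4.90 × 10^-3 M
Check: 1.3% ionized — well under 5%, approximation valid.
pH = −log[H+] = −log(4.90 × 10^-3) = 2.31

pH = 2.31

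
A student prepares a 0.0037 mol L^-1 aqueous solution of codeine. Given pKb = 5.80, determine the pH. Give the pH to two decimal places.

pH = 9.88

C18H21NO3 + H2O ⇌ C18H22NO3+ + OH-
Kb = 10^(−5.80) = 1.58 × 10^-6
Kb = x²/(0.0037 − x) = 1.58 × 10^-6
Neglecting x in the denominator: x = √(1.58 × 10^-6 × 0.0037) = 7.65 × 10^-5 M
(x/C₀ = 2.1% < 5%, so the approximation holds.)
pOH = −log(7.65 × 10^-5) = 4.12; pH = 14.00 − 4.12 = 9.88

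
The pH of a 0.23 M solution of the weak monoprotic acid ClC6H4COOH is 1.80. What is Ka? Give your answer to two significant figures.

Ka = 1.2 × 10^-3

[H+] = 10^(-1.80) = 1.58 × 10^-2 M
At equilibrium [HA] = 0.23 − 1.58 × 10^-2 = 2.14 × 10^-1 M
Ka = [H+][A-]/[HA] = (1.58 × 10^-2)² / 2.14 × 10^-1 = 1.2 × 10^-3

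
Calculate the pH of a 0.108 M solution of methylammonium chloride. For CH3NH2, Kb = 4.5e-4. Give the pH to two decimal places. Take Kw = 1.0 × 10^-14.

CH3NH3+ is the conjugate acid of the weak base CH3NH2.
Ka = Kw/Kb = 1.0×10^-14 / 4.5 × 10^-4 = 2.22 × 10^-11
From the ICE table, Ka = [H+]²/(0.108 − [H+]) = 2.22 × 10^-11.
Since Ka ≪ C₀, [H+] ≈ √(Ka·C₀) = 1.55 × 10^-6 M.
pH = −log(1.55 × 10^-6) = 5.81

pH = 5.81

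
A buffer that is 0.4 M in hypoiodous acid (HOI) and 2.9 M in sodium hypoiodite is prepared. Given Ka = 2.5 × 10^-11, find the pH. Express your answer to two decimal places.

pH = 11.46

pKa = −log(2.5 × 10^-11) = 10.602
pH = pKa + log([A⁻]/[HA]) = 10.602 + log(2.9/0.4)
pH = 10.602 + (+0.860) = 11.46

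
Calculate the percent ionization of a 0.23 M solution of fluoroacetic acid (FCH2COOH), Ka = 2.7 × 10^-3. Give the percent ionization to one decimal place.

10.3%

FCH2COOH ⇌ FCH2COO- + H+; let x = [H+] at equilibrium.
Ka = x²/(C₀ − x); solving the quadratic gives x = 2.36 × 10^-2 M.
% ionization = x/C₀ × 100% = 2.36 × 10^-2/0.23 × 100% = 10.3%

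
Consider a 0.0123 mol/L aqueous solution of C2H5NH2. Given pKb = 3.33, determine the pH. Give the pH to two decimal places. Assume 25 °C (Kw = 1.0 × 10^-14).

C2H5NH2 + H2O ⇌ C2H5NH3+ + OH-
Kb = 10^(−3.33) = 4.68 × 10^-4
Kb = [OH-]²/(0.0123 − [OH-]) = 4.68 × 10^-4
Here C₀/Kb ≈ 26.3, so the small-[OH-] approximation fails. Use the quadratic:
[OH-] = [−0.000468 + √(0.000468² + 2.3e-05)]/2 = 2.18 × 10^-3 M
pOH = 2.66, so pH = 14.00 − pOH = 11.34

pH = 11.34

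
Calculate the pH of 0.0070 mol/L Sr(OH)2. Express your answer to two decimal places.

Sr(OH)2 is a strong base (each formula unit releases 2 OH-); [OH-] = 0.014 M.
pOH = -log(0.014) = 1.85
pH = 14.00 - 1.85 = 12.15

pH = 12.15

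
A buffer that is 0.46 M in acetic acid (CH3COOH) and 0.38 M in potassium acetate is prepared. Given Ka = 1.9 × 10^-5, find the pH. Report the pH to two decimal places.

pKa = −log(1.9 × 10^-5) = 4.721
pH = pKa + log([A⁻]/[HA]) = 4.721 + log(0.38/0.46)
pH = 4.721 + (-0.083) = 4.64

pH = 4.64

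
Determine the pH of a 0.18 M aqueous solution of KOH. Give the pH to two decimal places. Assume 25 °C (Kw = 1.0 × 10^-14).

KOH is a strong base; [OH-] = 0.18 M.
pOH = -log(0.18) = 0.74
pH = 14.00 - 0.74 = 13.26

pH = 13.26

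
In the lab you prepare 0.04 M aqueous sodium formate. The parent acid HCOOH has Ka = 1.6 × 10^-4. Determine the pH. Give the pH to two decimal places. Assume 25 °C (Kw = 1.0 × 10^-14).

pH = 8.20

HCOO- is the conjugate base of the weak acid HCOOH.
Kb = Kw/Ka = 1.0×10^-14 / 1.6 × 10^-4 = 6.25 × 10^-11
Kb = x²/(0.04 − x) = 6.25 × 10^-11
Since Kb ≪ C₀, x ≈ √(Kb·C₀) = 1.58 × 10^-6 M.
pOH = 5.80, so pH = 14.00 − pOH = 8.20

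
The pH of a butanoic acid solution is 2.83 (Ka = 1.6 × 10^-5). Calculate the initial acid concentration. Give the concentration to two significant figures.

[H+] = 10^(-2.83) = 1.48 × 10^-3 M = x
Ka = x²/(C₀ − x) ⇒ C₀ = x + x²/Ka
C₀ = 1.48 × 10^-3 + (1.48 × 10^-3)²/(1.6 × 10^-5) = 1.38 × 10^-1 M

C₀ = 1.4 × 10^-1 M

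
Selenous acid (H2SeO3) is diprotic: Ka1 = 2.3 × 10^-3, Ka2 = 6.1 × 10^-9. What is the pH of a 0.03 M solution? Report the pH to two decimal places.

Ka1 ≫ Ka2, so treat the first dissociation as the only significant source of H+.
Ka1 = x²/(0.03 − x) = 2.3 × 10^-3
Solving the quadratic: x = (−Ka1 + √(Ka1² + 4·Ka1·C₀))/2 = 7.24 × 10^-3 M
pH = −log(7.24 × 10^-3) = 2.14

pH = 2.14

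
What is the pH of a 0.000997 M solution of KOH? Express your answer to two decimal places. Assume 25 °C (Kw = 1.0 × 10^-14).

KOH is a strong base; [OH-] = 0.000997 M.
pOH = -log(0.000997) = 3.00
pH = 14.00 - 3.00 = 11.00

pH = 11.00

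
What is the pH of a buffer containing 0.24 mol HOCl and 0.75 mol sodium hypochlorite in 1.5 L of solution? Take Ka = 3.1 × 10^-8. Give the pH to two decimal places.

pKa = −log(3.1 × 10^-8) = 7.509
pH = pKa + log([A⁻]/[HA]) = 7.509 + log(0.75/0.24)
pH = 7.509 + (+0.495) = 8.00

pH = 8.00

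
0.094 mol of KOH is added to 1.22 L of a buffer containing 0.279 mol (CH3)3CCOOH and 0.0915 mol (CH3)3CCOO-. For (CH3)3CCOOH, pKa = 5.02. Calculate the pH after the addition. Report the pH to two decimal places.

pH = 5.02

OH- converts (CH3)3CCOOH to (CH3)3CCOO-: (CH3)3CCOOH → 0.185 mol, (CH3)3CCOO- → 0.185 mol.
pH = pKa + log(n_(CH3)3CCOO-/n_(CH3)3CCOOH) = 5.02 + log(0.185/0.185) = 5.02 + (+0.000)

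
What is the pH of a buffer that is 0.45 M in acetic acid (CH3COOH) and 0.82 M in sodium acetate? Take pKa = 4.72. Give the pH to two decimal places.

pH = pKa + log([A⁻]/[HA]) = 4.72 + log(0.82/0.45)
pH = 4.72 + (+0.261) = 4.98

pH = 4.98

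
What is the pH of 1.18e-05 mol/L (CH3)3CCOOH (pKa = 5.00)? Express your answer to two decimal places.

pH = 5.16

(CH3)3CCOOH ⇌ (CH3)3CCOO- + H+
Ka = 10^(−5.00) = 1.00 × 10^-5
Ka = [H+]²/(1.18e-05 − [H+]) = 1.00 × 10^-5
Here C₀/Ka ≈ 1.18, so the small-[H+] approximation fails. Use the quadratic:
[H+] = (−Ka + √(Ka² + 4·Ka·C₀))/2 = 6.96 × 10^-6 M
pH = −log(6.96 × 10^-6) = 5.16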